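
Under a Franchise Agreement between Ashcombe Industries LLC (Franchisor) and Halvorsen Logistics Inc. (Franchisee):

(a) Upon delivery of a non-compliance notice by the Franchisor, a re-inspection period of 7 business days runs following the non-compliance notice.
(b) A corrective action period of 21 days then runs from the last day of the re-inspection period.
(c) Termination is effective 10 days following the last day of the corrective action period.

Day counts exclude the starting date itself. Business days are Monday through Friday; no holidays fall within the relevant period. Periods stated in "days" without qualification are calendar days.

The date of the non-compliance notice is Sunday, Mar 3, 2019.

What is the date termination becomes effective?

Apr 12, 2019

The last day of the re-inspection period: 7 business days after Sunday, Mar 3, 2019, skipping weekends — Mar 4, Mar 5, Mar 6, Mar 7, Mar 8, Mar 11, Mar 12 — lands on Tuesday, Mar 12, 2019.
The last day of the corrective action period: 21 calendar days after Mar 12, 2019 is Apr 2, 2019.
The date termination becomes effective: Apr 2, 2019 + 10 days = Apr 12, 2019.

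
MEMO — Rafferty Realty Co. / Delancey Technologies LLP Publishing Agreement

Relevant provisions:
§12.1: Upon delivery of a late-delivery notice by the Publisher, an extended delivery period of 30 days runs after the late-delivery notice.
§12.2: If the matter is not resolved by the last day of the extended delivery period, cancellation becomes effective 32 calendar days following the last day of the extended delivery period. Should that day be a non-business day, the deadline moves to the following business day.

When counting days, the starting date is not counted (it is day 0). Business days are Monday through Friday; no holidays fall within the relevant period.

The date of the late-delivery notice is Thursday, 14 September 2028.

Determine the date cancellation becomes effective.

15 November 2028

The last day of the extended delivery period: 14 September 2028 + 30 days = 14 October 2028.
The date cancellation becomes effective: 14 October 2028 + 32 days = 15 November 2028. 15 November 2028 is a Wednesday, so no roll-forward applies.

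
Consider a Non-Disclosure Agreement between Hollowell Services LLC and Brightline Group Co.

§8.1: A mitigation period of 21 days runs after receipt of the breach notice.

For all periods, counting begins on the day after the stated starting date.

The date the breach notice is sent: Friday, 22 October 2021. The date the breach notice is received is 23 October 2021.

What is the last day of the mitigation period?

13 November 2021

The last day of the mitigation period: 23 October 2021 + 21 days = 13 November 2021.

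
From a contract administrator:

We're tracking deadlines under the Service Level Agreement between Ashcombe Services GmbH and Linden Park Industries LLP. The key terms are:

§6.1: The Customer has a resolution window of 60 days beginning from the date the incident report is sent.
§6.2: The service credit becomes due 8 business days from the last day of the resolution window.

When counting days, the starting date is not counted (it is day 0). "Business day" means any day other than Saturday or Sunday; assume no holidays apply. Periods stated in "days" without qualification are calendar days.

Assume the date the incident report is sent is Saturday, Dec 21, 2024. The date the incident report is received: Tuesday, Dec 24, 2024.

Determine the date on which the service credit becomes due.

Mar 3, 2025

Adding 60 calendar days to Dec 21, 2024 gives Feb 19, 2025, which is the last day of the resolution window.
The date on which the service credit becomes due: 8 business days after Wednesday, Feb 19, 2025, skipping weekends — Feb 20, Feb 21, Feb 24, Feb 25, Feb 26, Feb 27, Feb 28, Mar 3 — lands on Monday, Mar 3, 2025.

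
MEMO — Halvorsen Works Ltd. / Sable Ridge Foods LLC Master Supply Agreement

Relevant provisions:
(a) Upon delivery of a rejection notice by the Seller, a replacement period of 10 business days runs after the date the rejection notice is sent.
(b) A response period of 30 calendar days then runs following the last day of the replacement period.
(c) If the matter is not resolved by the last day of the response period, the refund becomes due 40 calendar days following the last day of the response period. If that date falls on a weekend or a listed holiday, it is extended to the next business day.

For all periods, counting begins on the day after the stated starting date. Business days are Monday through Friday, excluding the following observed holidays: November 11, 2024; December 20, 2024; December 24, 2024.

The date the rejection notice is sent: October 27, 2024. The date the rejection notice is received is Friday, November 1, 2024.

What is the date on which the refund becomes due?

January 17, 2025

The last day of the replacement period: 10 business days after Sunday, October 27, 2024, skipping weekends — Oct 28, Oct 29, Oct 30, Oct 31, Nov 1, Nov 4, Nov 5, Nov 6, Nov 7, Nov 8 — lands on Friday, November 8, 2024.
Adding 30 calendar days to November 8, 2024 gives December 8, 2024, which is the last day of the response period.
The date on which the refund becomes due: December 8, 2024 + 40 days = January 17, 2025. January 17, 2025 is a Friday and is not a listed holiday, so no roll-forward applies.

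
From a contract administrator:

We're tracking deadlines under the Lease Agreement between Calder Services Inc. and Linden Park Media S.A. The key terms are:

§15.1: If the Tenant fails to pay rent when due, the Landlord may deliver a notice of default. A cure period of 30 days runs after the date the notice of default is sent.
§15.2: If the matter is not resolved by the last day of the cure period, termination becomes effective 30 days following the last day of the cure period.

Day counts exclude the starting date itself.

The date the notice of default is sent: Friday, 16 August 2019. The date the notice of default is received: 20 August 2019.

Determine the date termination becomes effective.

The last day of the cure period: 30 calendar days after 16 August 2019 is 15 September 2019.
The date termination becomes effective: 15 September 2019 + 30 days = 15 October 2019.

15 October 2019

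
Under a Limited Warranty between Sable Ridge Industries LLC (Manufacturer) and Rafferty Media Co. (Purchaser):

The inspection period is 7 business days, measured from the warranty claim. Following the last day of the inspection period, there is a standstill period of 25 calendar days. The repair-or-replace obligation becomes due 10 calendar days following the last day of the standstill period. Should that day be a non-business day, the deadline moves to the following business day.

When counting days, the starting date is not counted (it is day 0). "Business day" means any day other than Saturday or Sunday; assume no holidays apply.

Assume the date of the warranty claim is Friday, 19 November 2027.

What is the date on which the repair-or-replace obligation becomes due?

The last day of the inspection period: 7 business days after Friday, 19 November 2027, skipping weekends — Nov 22, Nov 23, Nov 24, Nov 25, Nov 26, Nov 29, Nov 30 — lands on Tuesday, 30 November 2027.
The last day of the standstill period: 25 calendar days after 30 November 2027 is 25 December 2027.
Adding 10 calendar days to 25 December 2027 gives 4 January 2028, which is the date on which the repair-or-replace obligation becomes due. 4 January 2028 is a Tuesday, so no roll-forward applies.

4 January 2028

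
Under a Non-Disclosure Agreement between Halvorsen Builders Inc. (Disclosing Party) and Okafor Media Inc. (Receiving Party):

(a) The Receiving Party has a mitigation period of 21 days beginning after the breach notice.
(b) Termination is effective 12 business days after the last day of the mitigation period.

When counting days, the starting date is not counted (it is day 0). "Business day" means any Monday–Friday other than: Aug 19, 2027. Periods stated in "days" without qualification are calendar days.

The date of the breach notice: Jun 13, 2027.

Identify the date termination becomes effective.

Adding 21 calendar days to Jun 13, 2027 gives Jul 4, 2027, which is the last day of the mitigation period.
The date termination becomes effective: 12 business days after Sunday, Jul 4, 2027, skipping weekends — Jul 5, Jul 6, Jul 7, Jul 8, …, Jul 16, Jul 19, Jul 20 — lands on Tuesday, Jul 20, 2027.

Jul 20, 2027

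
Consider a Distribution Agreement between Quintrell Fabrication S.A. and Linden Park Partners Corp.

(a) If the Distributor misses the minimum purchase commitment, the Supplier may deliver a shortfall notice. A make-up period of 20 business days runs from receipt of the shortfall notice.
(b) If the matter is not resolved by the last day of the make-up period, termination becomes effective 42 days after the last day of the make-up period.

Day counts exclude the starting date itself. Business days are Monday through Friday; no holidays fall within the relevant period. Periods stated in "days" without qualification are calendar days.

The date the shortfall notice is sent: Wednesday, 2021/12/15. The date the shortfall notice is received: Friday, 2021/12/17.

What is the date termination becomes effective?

2022/02/25

The last day of the make-up period: counting 20 business days from Friday, 2021/12/17 (Dec 20, Dec 21, Dec 22, Dec 23, …, Jan 12, Jan 13, Jan 14, skipping weekends) reaches Friday, 2022/01/14.
Adding 42 calendar days to 2022/01/14 gives 2022/02/25, which is the date termination becomes effective.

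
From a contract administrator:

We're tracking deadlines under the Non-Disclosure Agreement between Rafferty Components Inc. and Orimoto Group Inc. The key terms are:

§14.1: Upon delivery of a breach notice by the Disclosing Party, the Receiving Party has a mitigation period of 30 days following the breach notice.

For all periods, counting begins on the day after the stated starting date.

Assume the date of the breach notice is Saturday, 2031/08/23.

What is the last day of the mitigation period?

The last day of the mitigation period: 2031/08/23 + 30 days = 2031/09/22.

2031/09/22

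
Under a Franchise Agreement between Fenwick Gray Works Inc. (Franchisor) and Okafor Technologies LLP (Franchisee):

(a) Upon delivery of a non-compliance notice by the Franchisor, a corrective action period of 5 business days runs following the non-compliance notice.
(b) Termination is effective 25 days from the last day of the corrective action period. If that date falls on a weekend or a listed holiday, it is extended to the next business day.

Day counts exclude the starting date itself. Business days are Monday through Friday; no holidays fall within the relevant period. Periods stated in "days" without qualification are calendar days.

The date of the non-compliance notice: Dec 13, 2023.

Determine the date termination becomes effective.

Jan 15, 2024

The last day of the corrective action period: counting 5 business days from Wednesday, Dec 13, 2023 (Dec 14, Dec 15, Dec 18, Dec 19, Dec 20, skipping weekends) reaches Wednesday, Dec 20, 2023.
Adding 25 calendar days to Dec 20, 2023 gives Jan 14, 2024, which is the date termination becomes effective. That falls on a Sunday, so it rolls to the next business day, Monday, Jan 15, 2024.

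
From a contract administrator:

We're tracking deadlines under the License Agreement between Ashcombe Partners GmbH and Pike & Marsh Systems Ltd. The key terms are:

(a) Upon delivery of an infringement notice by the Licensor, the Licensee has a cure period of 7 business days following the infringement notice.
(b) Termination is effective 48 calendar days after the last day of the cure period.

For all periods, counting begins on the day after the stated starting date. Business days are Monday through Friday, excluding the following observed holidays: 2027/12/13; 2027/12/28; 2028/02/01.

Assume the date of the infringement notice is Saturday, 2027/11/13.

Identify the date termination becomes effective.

The last day of the cure period: counting 7 business days from Saturday, 2027/11/13 (Nov 15, Nov 16, Nov 17, Nov 18, Nov 19, Nov 22, Nov 23, skipping weekends) reaches Tuesday, 2027/11/23.
The date termination becomes effective: 48 calendar days after 2027/11/23 is 2028/01/10.

2028/01/10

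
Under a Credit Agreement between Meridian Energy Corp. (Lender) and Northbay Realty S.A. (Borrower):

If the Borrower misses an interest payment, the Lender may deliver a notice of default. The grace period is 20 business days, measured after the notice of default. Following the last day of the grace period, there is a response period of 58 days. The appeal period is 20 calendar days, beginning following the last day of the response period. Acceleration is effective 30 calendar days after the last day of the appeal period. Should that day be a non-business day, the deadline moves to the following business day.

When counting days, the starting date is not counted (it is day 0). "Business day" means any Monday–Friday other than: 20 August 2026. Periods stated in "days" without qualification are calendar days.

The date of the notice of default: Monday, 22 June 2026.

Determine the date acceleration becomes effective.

5 November 2026

From Monday, 22 June 2026, 20 business days (Jun 23, Jun 24, Jun 25, Jun 26, …, Jul 16, Jul 17, Jul 20, skipping weekends) brings us to Monday, 20 July 2026, which is the last day of the grace period.
The last day of the response period: 20 July 2026 + 58 days = 16 September 2026.
Adding 20 calendar days to 16 September 2026 gives 6 October 2026, which is the last day of the appeal period.
The date acceleration becomes effective: 30 calendar days after 6 October 2026 is 5 November 2026. 5 November 2026 is a Thursday and is not a listed holiday, so no roll-forward applies.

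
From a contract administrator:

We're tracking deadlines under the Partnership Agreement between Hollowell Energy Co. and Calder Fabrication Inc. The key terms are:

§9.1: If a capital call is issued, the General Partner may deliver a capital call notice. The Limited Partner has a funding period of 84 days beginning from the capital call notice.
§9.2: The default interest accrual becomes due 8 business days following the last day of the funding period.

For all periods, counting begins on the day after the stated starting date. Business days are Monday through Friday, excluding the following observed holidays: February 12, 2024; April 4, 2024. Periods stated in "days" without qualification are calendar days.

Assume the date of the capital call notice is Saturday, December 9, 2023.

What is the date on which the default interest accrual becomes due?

The last day of the funding period: December 9, 2023 + 84 days = March 2, 2024.
From Saturday, March 2, 2024, 8 business days (Mar 4, Mar 5, Mar 6, Mar 7, Mar 8, Mar 11, Mar 12, Mar 13, skipping weekends) brings us to Wednesday, March 13, 2024, which is the date on which the default interest accrual becomes due.

March 13, 2024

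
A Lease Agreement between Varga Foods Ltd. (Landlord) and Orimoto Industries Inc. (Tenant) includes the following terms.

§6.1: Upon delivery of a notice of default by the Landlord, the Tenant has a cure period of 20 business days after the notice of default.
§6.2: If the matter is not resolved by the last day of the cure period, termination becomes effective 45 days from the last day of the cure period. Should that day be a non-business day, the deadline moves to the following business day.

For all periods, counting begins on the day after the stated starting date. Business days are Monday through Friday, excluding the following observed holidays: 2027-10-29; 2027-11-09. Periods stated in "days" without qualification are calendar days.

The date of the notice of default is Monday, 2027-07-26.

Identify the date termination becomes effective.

From Monday, 2027-07-26, 20 business days (Jul 27, Jul 28, Jul 29, Jul 30, …, Aug 19, Aug 20, Aug 23, skipping weekends) brings us to Monday, 2027-08-23, which is the last day of the cure period.
Adding 45 calendar days to 2027-08-23 gives 2027-10-07, which is the date termination becomes effective. 2027-10-07 is a Thursday and is not a listed holiday, so no roll-forward applies.

2027-10-07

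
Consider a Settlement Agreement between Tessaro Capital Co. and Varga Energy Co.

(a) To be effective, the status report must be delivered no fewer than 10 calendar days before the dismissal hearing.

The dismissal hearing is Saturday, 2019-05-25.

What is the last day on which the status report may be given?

Counting back 10 calendar days from 2019-05-25 gives 2019-05-15.

2019-05-15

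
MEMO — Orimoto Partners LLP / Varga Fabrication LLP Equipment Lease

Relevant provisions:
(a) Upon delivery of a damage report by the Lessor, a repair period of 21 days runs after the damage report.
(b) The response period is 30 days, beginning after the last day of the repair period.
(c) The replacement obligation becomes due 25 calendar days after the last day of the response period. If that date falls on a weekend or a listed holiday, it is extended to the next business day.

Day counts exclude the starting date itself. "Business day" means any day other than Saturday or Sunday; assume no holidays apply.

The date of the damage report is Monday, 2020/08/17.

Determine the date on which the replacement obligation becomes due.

Adding 21 calendar days to 2020/08/17 gives 2020/09/07, which is the last day of the repair period.
Adding 30 calendar days to 2020/09/07 gives 2020/10/07, which is the last day of the response period.
The date on which the replacement obligation becomes due: 25 calendar days after 2020/10/07 is 2020/11/01. That falls on a Sunday, so it rolls to the next business day, Monday, 2020/11/02.

2020/11/02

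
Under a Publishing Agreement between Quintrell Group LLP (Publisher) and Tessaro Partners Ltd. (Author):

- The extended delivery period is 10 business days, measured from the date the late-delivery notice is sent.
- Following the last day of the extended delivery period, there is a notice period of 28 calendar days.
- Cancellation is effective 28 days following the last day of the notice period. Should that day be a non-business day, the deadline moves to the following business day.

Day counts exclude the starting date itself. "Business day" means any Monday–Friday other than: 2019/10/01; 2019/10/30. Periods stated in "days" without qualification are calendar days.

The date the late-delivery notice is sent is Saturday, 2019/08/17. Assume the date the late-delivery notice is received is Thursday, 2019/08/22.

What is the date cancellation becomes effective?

From Saturday, 2019/08/17, 10 business days (Aug 19, Aug 20, Aug 21, Aug 22, Aug 23, Aug 26, Aug 27, Aug 28, Aug 29, Aug 30, skipping weekends) brings us to Friday, 2019/08/30, which is the last day of the extended delivery period.
The last day of the notice period: 28 calendar days after 2019/08/30 is 2019/09/27.
Adding 28 calendar days to 2019/09/27 gives 2019/10/25, which is the date cancellation becomes effective. 2019/10/25 is a Friday and is not a listed holiday, so no roll-forward applies.

2019/10/25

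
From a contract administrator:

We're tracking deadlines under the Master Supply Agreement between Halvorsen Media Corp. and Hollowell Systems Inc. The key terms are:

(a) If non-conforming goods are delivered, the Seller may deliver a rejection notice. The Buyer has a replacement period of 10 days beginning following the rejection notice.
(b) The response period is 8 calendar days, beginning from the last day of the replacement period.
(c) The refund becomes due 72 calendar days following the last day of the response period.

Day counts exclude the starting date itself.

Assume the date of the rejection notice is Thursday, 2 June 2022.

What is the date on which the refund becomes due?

The last day of the replacement period: 10 calendar days after 2 June 2022 is 12 June 2022.
Adding 8 calendar days to 12 June 2022 gives 20 June 2022, which is the last day of the response period.
The date on which the refund becomes due: 72 calendar days after 20 June 2022 is 31 August 2022.

31 August 2022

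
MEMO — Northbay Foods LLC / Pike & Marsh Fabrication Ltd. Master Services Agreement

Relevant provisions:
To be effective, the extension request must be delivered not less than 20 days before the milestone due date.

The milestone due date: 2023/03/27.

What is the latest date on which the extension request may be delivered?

2023/03/07

Counting back 20 calendar days from 2023/03/27 gives 2023/03/07.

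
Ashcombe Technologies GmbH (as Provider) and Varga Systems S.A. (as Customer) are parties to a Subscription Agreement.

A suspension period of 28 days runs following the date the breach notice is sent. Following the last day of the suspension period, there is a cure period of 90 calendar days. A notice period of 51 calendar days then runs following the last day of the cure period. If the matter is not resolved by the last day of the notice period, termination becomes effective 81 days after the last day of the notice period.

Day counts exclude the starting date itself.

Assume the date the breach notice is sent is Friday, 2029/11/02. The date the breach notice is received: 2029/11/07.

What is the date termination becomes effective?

The last day of the suspension period: 2029/11/02 + 28 days = 2029/11/30.
Adding 90 calendar days to 2029/11/30 gives 2030/02/28, which is the last day of the cure period.
The last day of the notice period: 2030/02/28 + 51 days = 2030/04/20.
Adding 81 calendar days to 2030/04/20 gives 2030/07/10, which is the date termination becomes effective.

2030/07/10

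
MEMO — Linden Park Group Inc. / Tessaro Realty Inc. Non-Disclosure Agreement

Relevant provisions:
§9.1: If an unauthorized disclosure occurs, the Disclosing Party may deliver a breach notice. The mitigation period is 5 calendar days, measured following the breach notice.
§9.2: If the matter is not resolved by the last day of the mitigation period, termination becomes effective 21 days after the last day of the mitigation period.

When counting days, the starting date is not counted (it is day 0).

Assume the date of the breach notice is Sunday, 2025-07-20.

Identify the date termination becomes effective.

The last day of the mitigation period: 5 calendar days after 2025-07-20 is 2025-07-25.
The date termination becomes effective: 2025-07-25 + 21 days = 2025-08-15.

2025-08-15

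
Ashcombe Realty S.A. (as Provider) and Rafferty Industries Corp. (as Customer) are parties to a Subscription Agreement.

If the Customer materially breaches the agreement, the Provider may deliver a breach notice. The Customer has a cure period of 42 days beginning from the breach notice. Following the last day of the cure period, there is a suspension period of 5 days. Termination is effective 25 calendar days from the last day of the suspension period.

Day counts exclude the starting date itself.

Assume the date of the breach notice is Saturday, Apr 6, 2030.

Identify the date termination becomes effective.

Jun 17, 2030

The last day of the cure period: 42 calendar days after Apr 6, 2030 is May 18, 2030.
Adding 5 calendar days to May 18, 2030 gives May 23, 2030, which is the last day of the suspension period.
The date termination becomes effective: 25 calendar days after May 23, 2030 is Jun 17, 2030.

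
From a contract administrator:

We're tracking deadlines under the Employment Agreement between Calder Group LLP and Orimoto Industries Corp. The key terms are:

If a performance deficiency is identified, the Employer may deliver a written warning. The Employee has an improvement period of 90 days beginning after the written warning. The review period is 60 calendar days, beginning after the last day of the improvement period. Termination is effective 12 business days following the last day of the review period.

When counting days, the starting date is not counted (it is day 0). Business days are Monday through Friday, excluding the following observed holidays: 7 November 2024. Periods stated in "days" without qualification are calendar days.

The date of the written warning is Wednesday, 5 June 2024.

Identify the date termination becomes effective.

Adding 90 calendar days to 5 June 2024 gives 3 September 2024, which is the last day of the improvement period.
The last day of the review period: 3 September 2024 + 60 days = 2 November 2024.
The date termination becomes effective: counting 12 business days from Saturday, 2 November 2024 (Nov 4, Nov 5, Nov 6, Nov 8, …, Nov 18, Nov 19, Nov 20, skipping weekends and the listed holiday on Nov 7) reaches Wednesday, 20 November 2024.

20 November 2024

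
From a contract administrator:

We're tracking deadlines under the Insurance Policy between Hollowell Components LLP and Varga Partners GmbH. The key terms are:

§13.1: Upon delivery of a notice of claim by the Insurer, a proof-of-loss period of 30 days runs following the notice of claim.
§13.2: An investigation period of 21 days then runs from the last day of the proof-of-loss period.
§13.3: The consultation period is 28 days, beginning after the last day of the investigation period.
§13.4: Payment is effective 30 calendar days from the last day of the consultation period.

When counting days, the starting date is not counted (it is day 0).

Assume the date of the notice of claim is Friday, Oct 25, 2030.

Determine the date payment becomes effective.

Feb 11, 2031

Adding 30 calendar days to Oct 25, 2030 gives Nov 24, 2030, which is the last day of the proof-of-loss period.
The last day of the investigation period: 21 calendar days after Nov 24, 2030 is Dec 15, 2030.
Adding 28 calendar days to Dec 15, 2030 gives Jan 12, 2031, which is the last day of the consultation period.
Adding 30 calendar days to Jan 12, 2031 gives Feb 11, 2031, which is the date payment becomes effective.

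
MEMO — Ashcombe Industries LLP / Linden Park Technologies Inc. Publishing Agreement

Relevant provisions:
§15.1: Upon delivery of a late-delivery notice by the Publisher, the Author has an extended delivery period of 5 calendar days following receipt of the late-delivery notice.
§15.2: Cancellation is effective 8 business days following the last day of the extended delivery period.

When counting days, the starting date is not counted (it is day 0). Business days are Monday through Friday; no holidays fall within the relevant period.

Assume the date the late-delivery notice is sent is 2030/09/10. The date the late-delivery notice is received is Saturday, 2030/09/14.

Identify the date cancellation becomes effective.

2030/10/01

Adding 5 calendar days to 2030/09/14 gives 2030/09/19, which is the last day of the extended delivery period.
The date cancellation becomes effective: 8 business days after Thursday, 2030/09/19, skipping weekends — Sep 20, Sep 23, Sep 24, Sep 25, Sep 26, Sep 27, Sep 30, Oct 1 — lands on Tuesday, 2030/10/01.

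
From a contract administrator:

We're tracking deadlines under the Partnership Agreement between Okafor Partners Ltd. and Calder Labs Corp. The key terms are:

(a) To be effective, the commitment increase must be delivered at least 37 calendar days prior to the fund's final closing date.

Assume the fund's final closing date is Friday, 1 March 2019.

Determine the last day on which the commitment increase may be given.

23 January 2019

Counting back 37 calendar days from 1 March 2019 gives 23 January 2019.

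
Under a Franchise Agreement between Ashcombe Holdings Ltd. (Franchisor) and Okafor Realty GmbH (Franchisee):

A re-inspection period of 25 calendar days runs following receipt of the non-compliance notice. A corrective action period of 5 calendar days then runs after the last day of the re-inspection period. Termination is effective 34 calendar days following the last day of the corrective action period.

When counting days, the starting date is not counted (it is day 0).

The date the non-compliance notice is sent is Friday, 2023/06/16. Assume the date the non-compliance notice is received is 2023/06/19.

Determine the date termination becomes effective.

The last day of the re-inspection period: 25 calendar days after 2023/06/19 is 2023/07/14.
The last day of the corrective action period: 5 calendar days after 2023/07/14 is 2023/07/19.
Adding 34 calendar days to 2023/07/19 gives 2023/08/22, which is the date termination becomes effective.

2023/08/22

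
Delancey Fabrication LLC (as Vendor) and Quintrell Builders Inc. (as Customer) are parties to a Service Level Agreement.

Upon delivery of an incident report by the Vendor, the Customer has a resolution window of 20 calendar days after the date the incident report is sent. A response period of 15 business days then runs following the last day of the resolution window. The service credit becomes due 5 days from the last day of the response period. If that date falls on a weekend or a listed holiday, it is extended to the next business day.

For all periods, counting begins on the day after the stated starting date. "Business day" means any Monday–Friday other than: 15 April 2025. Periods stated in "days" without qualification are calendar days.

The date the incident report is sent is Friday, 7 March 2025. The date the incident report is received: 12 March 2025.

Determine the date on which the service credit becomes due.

23 April 2025

The last day of the resolution window: 20 calendar days after 7 March 2025 is 27 March 2025.
The last day of the response period: counting 15 business days from Thursday, 27 March 2025 (Mar 28, Mar 31, Apr 1, Apr 2, …, Apr 16, Apr 17, Apr 18, skipping weekends and the listed holiday on Apr 15) reaches Friday, 18 April 2025.
Adding 5 calendar days to 18 April 2025 gives 23 April 2025, which is the date on which the service credit becomes due. 23 April 2025 is a Wednesday and is not a listed holiday, so no roll-forward applies.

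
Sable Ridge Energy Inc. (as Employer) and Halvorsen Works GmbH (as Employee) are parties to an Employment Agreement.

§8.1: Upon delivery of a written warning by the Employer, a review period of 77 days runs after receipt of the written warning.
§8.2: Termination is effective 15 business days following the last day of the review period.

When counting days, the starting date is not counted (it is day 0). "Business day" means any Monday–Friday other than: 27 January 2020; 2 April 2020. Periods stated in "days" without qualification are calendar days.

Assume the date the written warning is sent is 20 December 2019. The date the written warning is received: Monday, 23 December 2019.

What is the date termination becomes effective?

Adding 77 calendar days to 23 December 2019 gives 9 March 2020, which is the last day of the review period.
From Monday, 9 March 2020, 15 business days (Mar 10, Mar 11, Mar 12, Mar 13, …, Mar 26, Mar 27, Mar 30, skipping weekends) brings us to Monday, 30 March 2020, which is the date termination becomes effective.

30 March 2020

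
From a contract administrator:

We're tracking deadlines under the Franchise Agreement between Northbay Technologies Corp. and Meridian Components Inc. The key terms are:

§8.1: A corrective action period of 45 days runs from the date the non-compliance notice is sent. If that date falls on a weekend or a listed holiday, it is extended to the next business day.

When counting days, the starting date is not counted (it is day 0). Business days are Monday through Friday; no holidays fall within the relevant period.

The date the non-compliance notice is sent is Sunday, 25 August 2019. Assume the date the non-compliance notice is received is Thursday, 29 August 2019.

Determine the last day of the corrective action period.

The last day of the corrective action period: 25 August 2019 + 45 days = 9 October 2019. 9 October 2019 is a Wednesday, so no roll-forward applies.

9 October 2019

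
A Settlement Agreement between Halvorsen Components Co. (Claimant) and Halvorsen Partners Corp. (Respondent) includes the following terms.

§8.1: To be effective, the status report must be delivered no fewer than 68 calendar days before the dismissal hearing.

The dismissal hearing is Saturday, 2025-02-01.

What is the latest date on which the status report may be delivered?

Counting back 68 calendar days from 2025-02-01 gives 2024-11-25.

2024-11-25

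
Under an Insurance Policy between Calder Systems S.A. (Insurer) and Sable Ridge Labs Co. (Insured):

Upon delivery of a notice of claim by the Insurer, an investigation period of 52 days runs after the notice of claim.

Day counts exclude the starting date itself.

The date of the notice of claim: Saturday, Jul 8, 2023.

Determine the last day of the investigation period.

Aug 29, 2023

The last day of the investigation period: Jul 8, 2023 + 52 days = Aug 29, 2023.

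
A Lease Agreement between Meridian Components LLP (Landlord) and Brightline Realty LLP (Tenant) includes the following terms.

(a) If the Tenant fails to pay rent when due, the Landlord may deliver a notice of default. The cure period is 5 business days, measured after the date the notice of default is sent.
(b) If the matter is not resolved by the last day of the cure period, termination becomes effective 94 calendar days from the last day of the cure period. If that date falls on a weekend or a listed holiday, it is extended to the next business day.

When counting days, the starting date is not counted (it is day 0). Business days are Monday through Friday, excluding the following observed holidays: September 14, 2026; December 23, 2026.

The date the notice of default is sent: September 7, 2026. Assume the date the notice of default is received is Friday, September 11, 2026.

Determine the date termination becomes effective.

December 18, 2026

The last day of the cure period: counting 5 business days from Monday, September 7, 2026 (Sep 8, Sep 9, Sep 10, Sep 11, Sep 15, skipping weekends and the listed holiday on Sep 14) reaches Tuesday, September 15, 2026.
The date termination becomes effective: 94 calendar days after September 15, 2026 is December 18, 2026. December 18, 2026 is a Friday and is not a listed holiday, so no roll-forward applies.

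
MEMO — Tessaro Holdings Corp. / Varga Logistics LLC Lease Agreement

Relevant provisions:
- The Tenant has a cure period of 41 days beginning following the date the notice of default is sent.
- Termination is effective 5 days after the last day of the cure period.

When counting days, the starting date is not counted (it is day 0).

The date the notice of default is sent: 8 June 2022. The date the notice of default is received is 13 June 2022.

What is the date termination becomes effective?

The last day of the cure period: 8 June 2022 + 41 days = 19 July 2022.
The date termination becomes effective: 19 July 2022 + 5 days = 24 July 2022.

24 July 2022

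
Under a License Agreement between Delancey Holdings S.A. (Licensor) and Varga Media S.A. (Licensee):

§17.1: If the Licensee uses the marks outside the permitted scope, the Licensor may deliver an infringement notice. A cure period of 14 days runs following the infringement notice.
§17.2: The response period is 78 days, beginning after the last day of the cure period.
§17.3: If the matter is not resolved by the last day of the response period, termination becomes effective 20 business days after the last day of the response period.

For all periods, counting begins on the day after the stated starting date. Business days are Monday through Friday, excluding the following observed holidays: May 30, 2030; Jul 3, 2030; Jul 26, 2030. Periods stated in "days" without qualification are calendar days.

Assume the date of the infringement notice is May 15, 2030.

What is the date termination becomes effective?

Adding 14 calendar days to May 15, 2030 gives May 29, 2030, which is the last day of the cure period.
The last day of the response period: 78 calendar days after May 29, 2030 is Aug 15, 2030.
From Thursday, Aug 15, 2030, 20 business days (Aug 16, Aug 19, Aug 20, Aug 21, …, Sep 10, Sep 11, Sep 12, skipping weekends) brings us to Thursday, Sep 12, 2030, which is the date termination becomes effective.

Sep 12, 2030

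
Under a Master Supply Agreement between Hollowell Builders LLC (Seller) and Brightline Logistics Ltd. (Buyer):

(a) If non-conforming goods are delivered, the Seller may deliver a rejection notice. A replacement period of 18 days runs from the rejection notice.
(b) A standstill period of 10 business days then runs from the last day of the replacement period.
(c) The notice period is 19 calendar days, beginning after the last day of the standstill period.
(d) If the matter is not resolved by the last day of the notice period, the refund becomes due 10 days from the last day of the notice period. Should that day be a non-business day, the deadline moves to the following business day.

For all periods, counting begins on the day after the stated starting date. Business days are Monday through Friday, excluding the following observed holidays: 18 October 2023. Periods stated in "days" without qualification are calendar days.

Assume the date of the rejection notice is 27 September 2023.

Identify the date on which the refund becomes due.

28 November 2023

Adding 18 calendar days to 27 September 2023 gives 15 October 2023, which is the last day of the replacement period.
From Sunday, 15 October 2023, 10 business days (Oct 16, Oct 17, Oct 19, Oct 20, Oct 23, Oct 24, Oct 25, Oct 26, Oct 27, Oct 30, skipping weekends and the listed holiday on Oct 18) brings us to Monday, 30 October 2023, which is the last day of the standstill period.
Adding 19 calendar days to 30 October 2023 gives 18 November 2023, which is the last day of the notice period.
Adding 10 calendar days to 18 November 2023 gives 28 November 2023, which is the date on which the refund becomes due. 28 November 2023 is a Tuesday and is not a listed holiday, so no roll-forward applies.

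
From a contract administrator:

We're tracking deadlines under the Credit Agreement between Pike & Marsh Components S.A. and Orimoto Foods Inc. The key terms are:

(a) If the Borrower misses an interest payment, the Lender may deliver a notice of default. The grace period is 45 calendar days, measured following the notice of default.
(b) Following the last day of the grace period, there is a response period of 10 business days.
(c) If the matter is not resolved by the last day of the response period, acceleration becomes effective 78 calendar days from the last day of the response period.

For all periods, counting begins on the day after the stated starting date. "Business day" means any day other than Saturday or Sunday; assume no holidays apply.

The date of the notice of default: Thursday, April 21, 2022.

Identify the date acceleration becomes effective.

September 3, 2022

The last day of the grace period: April 21, 2022 + 45 days = June 5, 2022.
The last day of the response period: counting 10 business days from Sunday, June 5, 2022 (Jun 6, Jun 7, Jun 8, Jun 9, Jun 10, Jun 13, Jun 14, Jun 15, Jun 16, Jun 17, skipping weekends) reaches Friday, June 17, 2022.
The date acceleration becomes effective: 78 calendar days after June 17, 2022 is September 3, 2022.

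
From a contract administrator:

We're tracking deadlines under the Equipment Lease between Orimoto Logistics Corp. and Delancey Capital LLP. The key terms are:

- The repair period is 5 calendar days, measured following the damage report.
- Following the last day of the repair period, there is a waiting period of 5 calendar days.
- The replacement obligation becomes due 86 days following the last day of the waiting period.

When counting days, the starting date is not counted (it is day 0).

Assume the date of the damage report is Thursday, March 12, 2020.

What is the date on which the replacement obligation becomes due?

The last day of the repair period: March 12, 2020 + 5 days = March 17, 2020.
Adding 5 calendar days to March 17, 2020 gives March 22, 2020, which is the last day of the waiting period.
The date on which the replacement obligation becomes due: March 22, 2020 + 86 days = June 16, 2020.

June 16, 2020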